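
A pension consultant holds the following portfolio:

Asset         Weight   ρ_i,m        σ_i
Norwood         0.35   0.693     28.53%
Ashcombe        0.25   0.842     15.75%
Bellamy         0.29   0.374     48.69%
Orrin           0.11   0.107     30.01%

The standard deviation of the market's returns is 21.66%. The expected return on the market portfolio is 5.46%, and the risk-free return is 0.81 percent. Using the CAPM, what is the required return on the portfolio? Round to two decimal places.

β_Norwood = 0.693 × 28.53% / 21.66% = 0.9128
β_Ashcombe = 0.842 × 15.75% / 21.66% = 0.6123
β_Bellamy = 0.374 × 48.69% / 21.66% = 0.8407
β_Orrin = 0.107 × 30.01% / 21.66% = 0.1482
β_P = Σ w_i β_i = 0.35×0.9128 + 0.25×0.6123 + 0.29×0.8407 + 0.11×0.1482 = 0.7327
MRP = 5.46% − 0.81% = 4.65%
E(R_P) = R_f + β_P × MRP = 0.81% + 0.7327 × 4.65% = 4.22%

4.22%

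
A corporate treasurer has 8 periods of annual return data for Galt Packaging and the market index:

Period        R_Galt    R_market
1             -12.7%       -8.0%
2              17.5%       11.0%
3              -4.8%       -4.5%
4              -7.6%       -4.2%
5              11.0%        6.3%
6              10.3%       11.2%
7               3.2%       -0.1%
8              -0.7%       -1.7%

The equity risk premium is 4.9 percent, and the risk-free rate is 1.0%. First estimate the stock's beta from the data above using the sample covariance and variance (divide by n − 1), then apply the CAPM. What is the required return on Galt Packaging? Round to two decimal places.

Mean R_i = (-12.7 + 17.5 − 4.8 − 7.6 + 11.0 + 10.3 + 3.2 − 0.7) / 8 = 2.0250%
Mean R_m = (-8.0 + 11.0 − 4.5 − 4.2 + 6.3 + 11.2 − 0.1 − 1.7) / 8 = 1.2500%
Σ(R_i − R̄_i)(R_m − R̄_m) = 512.9000  ⇒  Cov = 512.9000 / 7 = 73.2714
Σ(R_m − R̄_m)² = 378.4200  ⇒  Var(R_m) = 378.4200 / 7 = 54.0600
β = Cov / Var(R_m) = 73.2714 / 54.0600 = 1.3554
E(R) = R_f + β × MRP = 1.0% + 1.3554 × 4.9% = 7.64%

7.64%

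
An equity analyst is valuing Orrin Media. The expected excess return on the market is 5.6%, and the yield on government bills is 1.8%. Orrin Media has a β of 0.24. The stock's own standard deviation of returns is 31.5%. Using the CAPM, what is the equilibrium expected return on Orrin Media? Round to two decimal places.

3.14%

E(R) = R_f + β × MRP = 1.8% + 0.24 × 5.6% = 3.14%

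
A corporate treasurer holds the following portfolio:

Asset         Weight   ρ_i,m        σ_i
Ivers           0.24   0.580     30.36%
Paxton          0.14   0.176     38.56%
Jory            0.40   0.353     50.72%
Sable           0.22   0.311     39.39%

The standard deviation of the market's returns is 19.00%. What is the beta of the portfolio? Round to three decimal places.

β_Ivers = 0.580 × 30.36% / 19.00% = 0.9268
β_Paxton = 0.176 × 38.56% / 19.00% = 0.3572
β_Jory = 0.353 × 50.72% / 19.00% = 0.9423
β_Sable = 0.311 × 39.39% / 19.00% = 0.6448
β_P = Σ w_i β_i = 0.24×0.9268 + 0.14×0.3572 + 0.40×0.9423 + 0.22×0.6448 = 0.7912

0.791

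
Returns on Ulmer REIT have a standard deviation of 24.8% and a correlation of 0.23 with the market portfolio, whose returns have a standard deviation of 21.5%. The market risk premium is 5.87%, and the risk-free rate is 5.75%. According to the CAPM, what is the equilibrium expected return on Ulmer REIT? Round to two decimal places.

β = ρ × σ_i / σ_m = 0.23 × 24.8% / 21.5% = 0.2653
E(R) = 5.75% + 0.2653 × 5.87% = 7.31%

7.31%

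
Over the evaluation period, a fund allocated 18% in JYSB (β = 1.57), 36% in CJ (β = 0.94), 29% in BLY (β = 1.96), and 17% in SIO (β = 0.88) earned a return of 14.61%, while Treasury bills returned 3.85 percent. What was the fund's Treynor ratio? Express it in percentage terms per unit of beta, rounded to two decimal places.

β_P = 0.18×1.57 + 0.36×0.94 + 0.29×1.96 + 0.17×0.88 = 1.3390
Treynor = (R_P − R_f) / β_P = (14.61% − 3.85%) / 1.3390 = 10.76% / 1.3390 = 8.04%

8.04%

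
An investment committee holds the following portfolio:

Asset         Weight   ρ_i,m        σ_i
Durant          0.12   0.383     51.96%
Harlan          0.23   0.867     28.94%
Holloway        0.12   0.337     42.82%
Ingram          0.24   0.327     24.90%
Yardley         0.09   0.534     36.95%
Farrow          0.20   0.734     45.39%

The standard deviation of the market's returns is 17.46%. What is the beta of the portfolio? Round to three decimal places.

1.162

β_Durant = 0.383 × 51.96% / 17.46% = 1.1398
β_Harlan = 0.867 × 28.94% / 17.46% = 1.4371
β_Holloway = 0.337 × 42.82% / 17.46% = 0.8265
β_Ingram = 0.327 × 24.90% / 17.46% = 0.4663
β_Yardley = 0.534 × 36.95% / 17.46% = 1.1301
β_Farrow = 0.734 × 45.39% / 17.46% = 1.9081
β_P = Σ w_i β_i = 0.12×1.1398 + 0.23×1.4371 + 0.12×0.8265 + 0.24×0.4663 + 0.09×1.1301 + 0.20×1.9081 = 1.1617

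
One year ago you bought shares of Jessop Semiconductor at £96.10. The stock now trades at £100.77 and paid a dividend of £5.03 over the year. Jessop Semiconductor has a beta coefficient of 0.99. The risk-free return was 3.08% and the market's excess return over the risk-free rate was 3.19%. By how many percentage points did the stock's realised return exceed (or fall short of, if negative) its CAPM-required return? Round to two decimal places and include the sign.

+3.86%

Realised HPR = (P1 + D1 − P0) / P0 = (100.77 + 5.03 − 96.10) / 96.10 = 9.70 / 96.10 = 10.0937%
CAPM required = R_f + β·MRP = 3.08% + 0.99 × 3.19% = 6.2381%
α = realised − required = 10.0937% − 6.2381% = +3.86%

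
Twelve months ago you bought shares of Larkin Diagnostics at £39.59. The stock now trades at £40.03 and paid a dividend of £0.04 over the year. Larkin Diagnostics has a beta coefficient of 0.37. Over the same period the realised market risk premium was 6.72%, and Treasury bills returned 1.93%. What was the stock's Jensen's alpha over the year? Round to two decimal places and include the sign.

-3.20%

Realised HPR = (P1 + D1 − P0) / P0 = (40.03 + 0.04 − 39.59) / 39.59 = 0.48 / 39.59 = 1.2124%
CAPM required = R_f + β·MRP = 1.93% + 0.37 × 6.72% = 4.4164%
α = realised − required = 1.2124% − 4.4164% = -3.20%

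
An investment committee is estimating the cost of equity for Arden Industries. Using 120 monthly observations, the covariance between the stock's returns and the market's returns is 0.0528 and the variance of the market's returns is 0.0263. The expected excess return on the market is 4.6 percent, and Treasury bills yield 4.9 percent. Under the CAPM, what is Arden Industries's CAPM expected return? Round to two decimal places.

β = Cov(R_i, R_m) / Var(R_m) = 0.0528 / 0.0263 = 2.0076
E(R) = R_f + β × MRP = 4.9% + 2.0076 × 4.6% = 14.13%

14.13%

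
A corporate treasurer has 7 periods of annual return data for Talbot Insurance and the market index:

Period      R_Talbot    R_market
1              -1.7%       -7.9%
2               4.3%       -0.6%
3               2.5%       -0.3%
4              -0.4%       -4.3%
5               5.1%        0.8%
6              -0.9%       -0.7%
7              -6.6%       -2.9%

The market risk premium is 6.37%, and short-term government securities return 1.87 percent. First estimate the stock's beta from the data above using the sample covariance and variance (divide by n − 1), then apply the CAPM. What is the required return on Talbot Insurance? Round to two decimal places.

6.63%

Mean R_i = (-1.7 + 4.3 + 2.5 − 0.4 + 5.1 − 0.9 − 6.6) / 7 = 0.3286%
Mean R_m = (-7.9 − 0.6 − 0.3 − 4.3 + 0.8 − 0.7 − 2.9) / 7 = -2.2714%
Σ(R_i − R̄_i)(R_m − R̄_m) = 40.8943  ⇒  Cov = 40.8943 / 6 = 6.8157
Σ(R_m − R̄_m)² = 54.7743  ⇒  Var(R_m) = 54.7743 / 6 = 9.1291
β = Cov / Var(R_m) = 6.8157 / 9.1291 = 0.7466
E(R) = R_f + β × MRP = 1.87% + 0.7466 × 6.37% = 6.63%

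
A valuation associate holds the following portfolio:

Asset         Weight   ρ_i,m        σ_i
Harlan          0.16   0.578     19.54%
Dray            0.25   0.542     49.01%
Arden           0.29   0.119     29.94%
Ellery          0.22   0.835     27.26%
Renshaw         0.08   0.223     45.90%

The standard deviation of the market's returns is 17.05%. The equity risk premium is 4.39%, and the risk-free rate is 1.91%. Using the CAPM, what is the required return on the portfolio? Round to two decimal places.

5.85%

β_Harlan = 0.578 × 19.54% / 17.05% = 0.6624
β_Dray = 0.542 × 49.01% / 17.05% = 1.5580
β_Arden = 0.119 × 29.94% / 17.05% = 0.2090
β_Ellery = 0.835 × 27.26% / 17.05% = 1.3350
β_Renshaw = 0.223 × 45.90% / 17.05% = 0.6003
β_P = Σ w_i β_i = 0.16×0.6624 + 0.25×1.5580 + 0.29×0.2090 + 0.22×1.3350 + 0.08×0.6003 = 0.8978
E(R_P) = R_f + β_P × MRP = 1.91% + 0.8978 × 4.39% = 5.85%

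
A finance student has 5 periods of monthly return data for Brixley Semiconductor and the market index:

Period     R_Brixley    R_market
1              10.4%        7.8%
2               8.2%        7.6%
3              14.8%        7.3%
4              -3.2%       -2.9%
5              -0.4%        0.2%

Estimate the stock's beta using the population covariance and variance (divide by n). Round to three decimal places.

1.410

Mean R_i = (10.4 + 8.2 + 14.8 − 3.2 − 0.4) / 5 = 5.9600%
Mean R_m = (7.8 + 7.6 + 7.3 − 2.9 + 0.2) / 5 = 4.0000%
Σ(R_i − R̄_i)(R_m − R̄_m) = 141.4800  ⇒  Cov = 141.4800 / 5 = 28.2960
Σ(R_m − R̄_m)² = 100.3400  ⇒  Var(R_m) = 100.3400 / 5 = 20.0680
β = Cov / Var(R_m) = 28.2960 / 20.0680 = 1.4100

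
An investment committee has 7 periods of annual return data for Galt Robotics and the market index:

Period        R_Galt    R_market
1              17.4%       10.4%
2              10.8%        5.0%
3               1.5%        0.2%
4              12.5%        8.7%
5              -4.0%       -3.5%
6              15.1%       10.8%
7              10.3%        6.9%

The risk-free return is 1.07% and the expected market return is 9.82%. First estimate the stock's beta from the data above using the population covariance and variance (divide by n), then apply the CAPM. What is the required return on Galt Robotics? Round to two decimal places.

Mean R_i = (17.4 + 10.8 + 1.5 + 12.5 − 4.0 + 15.1 + 10.3) / 7 = 9.0857%
Mean R_m = (10.4 + 5.0 + 0.2 + 8.7 − 3.5 + 10.8 + 6.9) / 7 = 5.5000%
Σ(R_i − R̄_i)(R_m − R̄_m) = 242.3600  ⇒  Cov = 242.3600 / 7 = 34.6229
Σ(R_m − R̄_m)² = 173.6400  ⇒  Var(R_m) = 173.6400 / 7 = 24.8057
β = Cov / Var(R_m) = 34.6229 / 24.8057 = 1.3958
MRP = 9.82% − 1.07% = 8.75%
E(R) = R_f + β × MRP = 1.07% + 1.3958 × 8.75% = 13.28%

13.28%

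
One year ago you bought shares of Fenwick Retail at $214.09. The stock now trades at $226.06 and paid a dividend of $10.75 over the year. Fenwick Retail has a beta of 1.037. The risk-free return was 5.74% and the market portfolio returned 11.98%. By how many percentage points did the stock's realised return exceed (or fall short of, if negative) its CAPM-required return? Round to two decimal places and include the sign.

-1.60%

Realised HPR = (P1 + D1 − P0) / P0 = (226.06 + 10.75 − 214.09) / 214.09 = 22.72 / 214.09 = 10.6124%
MRP = 11.98% − 5.74% = 6.24%
CAPM required = R_f + β·MRP = 5.74% + 1.037 × 6.24% = 12.21088%
α = realised − required = 10.6124% − 12.21088% = -1.60%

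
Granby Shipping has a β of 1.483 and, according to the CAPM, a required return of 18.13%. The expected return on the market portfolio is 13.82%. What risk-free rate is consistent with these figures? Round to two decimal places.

E(R) = R_f + β(E(R_m) − R_f) = R_f(1 − β) + β·E(R_m)
18.13% = R_f × (1 − 1.483) + 1.483 × 13.82%
18.13% = R_f × -0.483 + 20.49506%
R_f = (18.13% − 20.49506%) / -0.483 = 4.90%

4.90%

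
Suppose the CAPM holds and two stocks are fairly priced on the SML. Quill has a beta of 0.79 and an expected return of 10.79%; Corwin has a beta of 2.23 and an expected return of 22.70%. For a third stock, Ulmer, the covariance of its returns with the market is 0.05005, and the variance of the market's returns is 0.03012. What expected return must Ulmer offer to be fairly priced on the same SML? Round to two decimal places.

MRP = (22.70% − 10.79%) / (2.23 − 0.79) = 8.2708%
R_f = 10.79% − 0.79 × 8.2708% = 4.2561%
β_Ulmer = Cov / Var(R_m) = 0.05005 / 0.03012 = 1.6617
E(R_Ulmer) = R_f + β × MRP = 4.2561% + 1.6617 × 8.2708% = 18.00%

18.00%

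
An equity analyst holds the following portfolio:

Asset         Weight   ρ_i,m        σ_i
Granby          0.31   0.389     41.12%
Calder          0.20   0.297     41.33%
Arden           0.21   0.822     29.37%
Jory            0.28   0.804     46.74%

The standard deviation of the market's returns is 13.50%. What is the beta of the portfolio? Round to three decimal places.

β_Granby = 0.389 × 41.12% / 13.50% = 1.1849
β_Calder = 0.297 × 41.33% / 13.50% = 0.9093
β_Arden = 0.822 × 29.37% / 13.50% = 1.7883
β_Jory = 0.804 × 46.74% / 13.50% = 2.7836
β_P = Σ w_i β_i = 0.31×1.1849 + 0.20×0.9093 + 0.21×1.7883 + 0.28×2.7836 = 1.7041

1.704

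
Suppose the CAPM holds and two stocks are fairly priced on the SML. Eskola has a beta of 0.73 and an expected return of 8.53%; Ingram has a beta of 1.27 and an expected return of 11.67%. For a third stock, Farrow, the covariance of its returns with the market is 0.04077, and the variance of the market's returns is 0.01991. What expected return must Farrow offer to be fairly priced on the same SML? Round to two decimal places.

MRP = (11.67% − 8.53%) / (1.27 − 0.73) = 5.8148%
R_f = 8.53% − 0.73 × 5.8148% = 4.2852%
β_Farrow = Cov / Var(R_m) = 0.04077 / 0.01991 = 2.0477
E(R_Farrow) = R_f + β × MRP = 4.2852% + 2.0477 × 5.8148% = 16.19%

16.19%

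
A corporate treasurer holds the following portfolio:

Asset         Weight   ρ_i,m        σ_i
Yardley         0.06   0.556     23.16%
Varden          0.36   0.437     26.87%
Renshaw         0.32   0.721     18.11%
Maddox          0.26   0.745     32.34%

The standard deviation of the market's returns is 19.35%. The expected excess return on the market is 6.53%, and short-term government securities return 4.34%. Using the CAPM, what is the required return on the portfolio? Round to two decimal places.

β_Yardley = 0.556 × 23.16% / 19.35% = 0.6655
β_Varden = 0.437 × 26.87% / 19.35% = 0.6068
β_Renshaw = 0.721 × 18.11% / 19.35% = 0.6748
β_Maddox = 0.745 × 32.34% / 19.35% = 1.2451
β_P = Σ w_i β_i = 0.06×0.6655 + 0.36×0.6068 + 0.32×0.6748 + 0.26×1.2451 = 0.7980
E(R_P) = R_f + β_P × MRP = 4.34% + 0.7980 × 6.53% = 9.55%

9.55%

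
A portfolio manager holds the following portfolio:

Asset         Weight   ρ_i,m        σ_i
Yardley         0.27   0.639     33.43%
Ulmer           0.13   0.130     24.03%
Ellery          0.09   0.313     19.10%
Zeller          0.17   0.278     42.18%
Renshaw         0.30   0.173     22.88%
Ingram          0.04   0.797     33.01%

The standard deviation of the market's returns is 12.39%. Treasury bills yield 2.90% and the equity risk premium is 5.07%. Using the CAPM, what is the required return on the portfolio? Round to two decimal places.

β_Yardley = 0.639 × 33.43% / 12.39% = 1.7241
β_Ulmer = 0.130 × 24.03% / 12.39% = 0.2521
β_Ellery = 0.313 × 19.10% / 12.39% = 0.4825
β_Zeller = 0.278 × 42.18% / 12.39% = 0.9464
β_Renshaw = 0.173 × 22.88% / 12.39% = 0.3195
β_Ingram = 0.797 × 33.01% / 12.39% = 2.1234
β_P = Σ w_i β_i = 0.27×1.7241 + 0.13×0.2521 + 0.09×0.4825 + 0.17×0.9464 + 0.30×0.3195 + 0.04×2.1234 = 0.8834
E(R_P) = R_f + β_P × MRP = 2.90% + 0.8834 × 5.07% = 7.38%

7.38%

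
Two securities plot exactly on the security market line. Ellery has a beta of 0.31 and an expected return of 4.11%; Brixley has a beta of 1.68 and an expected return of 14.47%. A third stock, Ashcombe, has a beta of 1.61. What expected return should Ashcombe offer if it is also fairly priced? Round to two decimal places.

MRP (SML slope) = (14.47% − 4.11%) / (1.68 − 0.31) = 10.36% / 1.37 = 7.5620%
R_f (intercept) = 4.11% − 0.31 × 7.5620% = 1.7658%
E(R_Ashcombe) = R_f + β × MRP = 1.7658% + 1.61 × 7.5620% = 13.94%

13.94%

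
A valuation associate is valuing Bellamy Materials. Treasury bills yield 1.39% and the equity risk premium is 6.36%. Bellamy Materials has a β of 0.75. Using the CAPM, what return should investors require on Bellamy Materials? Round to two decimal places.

E(R) = R_f + β × MRP = 1.39% + 0.75 × 6.36% = 6.16%

6.16%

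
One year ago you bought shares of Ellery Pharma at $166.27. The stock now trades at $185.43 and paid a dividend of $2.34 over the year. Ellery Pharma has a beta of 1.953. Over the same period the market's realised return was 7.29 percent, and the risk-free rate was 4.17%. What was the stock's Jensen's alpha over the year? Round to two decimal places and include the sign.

+2.67%

Realised HPR = (P1 + D1 − P0) / P0 = (185.43 + 2.34 − 166.27) / 166.27 = 21.50 / 166.27 = 12.9308%
MRP = 7.29% − 4.17% = 3.12%
CAPM required = R_f + β·MRP = 4.17% + 1.953 × 3.12% = 10.26336%
α = realised − required = 12.9308% − 10.26336% = +2.67%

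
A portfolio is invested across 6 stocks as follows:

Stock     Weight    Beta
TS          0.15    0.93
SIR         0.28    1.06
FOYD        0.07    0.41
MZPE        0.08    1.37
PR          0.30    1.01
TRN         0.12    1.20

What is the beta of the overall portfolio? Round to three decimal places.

β_P = Σ w_i β_i = 0.15×0.93 + 0.28×1.06 + 0.07×0.41 + 0.08×1.37 + 0.30×1.01 + 0.12×1.20 = 1.0216

1.022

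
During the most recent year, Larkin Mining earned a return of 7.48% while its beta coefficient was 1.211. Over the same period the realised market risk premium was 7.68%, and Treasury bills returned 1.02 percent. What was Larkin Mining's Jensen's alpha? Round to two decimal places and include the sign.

CAPM benchmark = R_f + β(R_m − R_f) = 1.02% + 1.211 × 7.68% = 10.32048%
α = actual − benchmark = 7.48% − 10.32048% = -2.84%

-2.84%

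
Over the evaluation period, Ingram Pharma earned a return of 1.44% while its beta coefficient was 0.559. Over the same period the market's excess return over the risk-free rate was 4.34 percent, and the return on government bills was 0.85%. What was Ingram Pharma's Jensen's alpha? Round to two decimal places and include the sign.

-1.84%

CAPM benchmark = R_f + β(R_m − R_f) = 0.85% + 0.559 × 4.34% = 3.27606%
α = actual − benchmark = 1.44% − 3.27606% = -1.84%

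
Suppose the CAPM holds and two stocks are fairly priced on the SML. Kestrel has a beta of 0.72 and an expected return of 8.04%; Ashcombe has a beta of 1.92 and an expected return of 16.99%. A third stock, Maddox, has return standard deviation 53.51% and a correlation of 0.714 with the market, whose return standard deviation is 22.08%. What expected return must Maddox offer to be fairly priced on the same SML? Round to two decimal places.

15.58%

MRP = (16.99% − 8.04%) / (1.92 − 0.72) = 7.4583%
R_f = 8.04% − 0.72 × 7.4583% = 2.6700%
β_Maddox = ρ·σ_i/σ_m = 0.714 × 53.51 / 22.08 = 1.7304
E(R_Maddox) = R_f + β × MRP = 2.6700% + 1.7304 × 7.4583% = 15.58%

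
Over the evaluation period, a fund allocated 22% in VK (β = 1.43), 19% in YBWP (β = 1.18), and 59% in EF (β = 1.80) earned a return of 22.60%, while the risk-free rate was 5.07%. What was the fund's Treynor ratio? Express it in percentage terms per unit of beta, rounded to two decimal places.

10.95%

β_P = 0.22×1.43 + 0.19×1.18 + 0.59×1.80 = 1.6008
Treynor = (R_P − R_f) / β_P = (22.60% − 5.07%) / 1.6008 = 17.53% / 1.6008 = 10.95%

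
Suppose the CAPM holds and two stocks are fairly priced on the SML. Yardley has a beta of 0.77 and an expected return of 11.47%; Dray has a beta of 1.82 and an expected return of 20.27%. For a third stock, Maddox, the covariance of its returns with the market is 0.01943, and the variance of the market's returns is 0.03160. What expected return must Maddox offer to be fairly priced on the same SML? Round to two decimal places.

10.17%

MRP = (20.27% − 11.47%) / (1.82 − 0.77) = 8.3810%
R_f = 11.47% − 0.77 × 8.3810% = 5.0166%
β_Maddox = Cov / Var(R_m) = 0.01943 / 0.03160 = 0.6149
E(R_Maddox) = R_f + β × MRP = 5.0166% + 0.6149 × 8.3810% = 10.17%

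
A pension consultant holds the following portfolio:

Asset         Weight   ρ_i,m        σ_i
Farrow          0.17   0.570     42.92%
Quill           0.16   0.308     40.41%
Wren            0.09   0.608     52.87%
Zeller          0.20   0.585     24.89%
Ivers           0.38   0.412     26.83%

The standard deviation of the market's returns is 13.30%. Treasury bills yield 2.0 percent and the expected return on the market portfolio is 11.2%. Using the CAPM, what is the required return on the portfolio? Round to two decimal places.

β_Farrow = 0.570 × 42.92% / 13.30% = 1.8394
β_Quill = 0.308 × 40.41% / 13.30% = 0.9358
β_Wren = 0.608 × 52.87% / 13.30% = 2.4169
β_Zeller = 0.585 × 24.89% / 13.30% = 1.0948
β_Ivers = 0.412 × 26.83% / 13.30% = 0.8311
β_P = Σ w_i β_i = 0.17×1.8394 + 0.16×0.9358 + 0.09×2.4169 + 0.20×1.0948 + 0.38×0.8311 = 1.2147
MRP = 11.2% − 2.0% = 9.20%
E(R_P) = R_f + β_P × MRP = 2.0% + 1.2147 × 9.2% = 13.18%

13.18%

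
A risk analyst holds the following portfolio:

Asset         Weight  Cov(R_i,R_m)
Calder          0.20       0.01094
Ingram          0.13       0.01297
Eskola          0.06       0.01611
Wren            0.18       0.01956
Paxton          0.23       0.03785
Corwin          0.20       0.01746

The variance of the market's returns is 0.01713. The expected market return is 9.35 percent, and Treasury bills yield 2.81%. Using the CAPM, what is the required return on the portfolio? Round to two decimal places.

10.66%

β_Calder = 0.01094 / 0.01713 = 0.6386
β_Ingram = 0.01297 / 0.01713 = 0.7572
β_Eskola = 0.01611 / 0.01713 = 0.9405
β_Wren = 0.01956 / 0.01713 = 1.1419
β_Paxton = 0.03785 / 0.01713 = 2.2096
β_Corwin = 0.01746 / 0.01713 = 1.0193
β_P = Σ w_i β_i = 0.20×0.6386 + 0.13×0.7572 + 0.06×0.9405 + 0.18×1.1419 + 0.23×2.2096 + 0.20×1.0193 = 1.2002
MRP = 9.35% − 2.81% = 6.54%
E(R_P) = R_f + β_P × MRP = 2.81% + 1.2002 × 6.54% = 10.66%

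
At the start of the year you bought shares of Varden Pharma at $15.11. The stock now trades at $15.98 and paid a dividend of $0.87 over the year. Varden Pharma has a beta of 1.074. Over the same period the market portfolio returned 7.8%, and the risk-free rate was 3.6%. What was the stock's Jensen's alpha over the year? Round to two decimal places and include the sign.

+3.40%

Realised HPR = (P1 + D1 − P0) / P0 = (15.98 + 0.87 − 15.11) / 15.11 = 1.74 / 15.11 = 11.5156%
MRP = 7.8% − 3.6% = 4.20%
CAPM required = R_f + β·MRP = 3.6% + 1.074 × 4.2% = 8.1108%
α = realised − required = 11.5156% − 8.1108% = +3.40%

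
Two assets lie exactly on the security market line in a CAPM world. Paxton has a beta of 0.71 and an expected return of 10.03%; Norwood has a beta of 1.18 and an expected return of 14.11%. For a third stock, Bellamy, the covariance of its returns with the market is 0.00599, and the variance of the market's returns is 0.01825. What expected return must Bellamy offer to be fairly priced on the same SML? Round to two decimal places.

MRP = (14.11% − 10.03%) / (1.18 − 0.71) = 8.6809%
R_f = 10.03% − 0.71 × 8.6809% = 3.8666%
β_Bellamy = Cov / Var(R_m) = 0.00599 / 0.01825 = 0.3282
E(R_Bellamy) = R_f + β × MRP = 3.8666% + 0.3282 × 8.6809% = 6.72%

6.72%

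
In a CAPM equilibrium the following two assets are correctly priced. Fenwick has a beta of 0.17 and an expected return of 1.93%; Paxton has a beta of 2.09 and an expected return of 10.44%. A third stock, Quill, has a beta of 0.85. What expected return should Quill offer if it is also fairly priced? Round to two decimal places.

4.94%

MRP (SML slope) = (10.44% − 1.93%) / (2.09 − 0.17) = 8.51% / 1.92 = 4.4323%
R_f (intercept) = 1.93% − 0.17 × 4.4323% = 1.1765%
E(R_Quill) = R_f + β × MRP = 1.1765% + 0.85 × 4.4323% = 4.94%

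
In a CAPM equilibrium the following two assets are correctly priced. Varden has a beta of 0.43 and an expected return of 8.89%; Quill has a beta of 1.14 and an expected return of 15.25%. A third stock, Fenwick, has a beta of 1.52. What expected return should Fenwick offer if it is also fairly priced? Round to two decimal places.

18.65%

MRP (SML slope) = (15.25% − 8.89%) / (1.14 − 0.43) = 6.36% / 0.71 = 8.9577%
R_f (intercept) = 8.89% − 0.43 × 8.9577% = 5.0382%
E(R_Fenwick) = R_f + β × MRP = 5.0382% + 1.52 × 8.9577% = 18.65%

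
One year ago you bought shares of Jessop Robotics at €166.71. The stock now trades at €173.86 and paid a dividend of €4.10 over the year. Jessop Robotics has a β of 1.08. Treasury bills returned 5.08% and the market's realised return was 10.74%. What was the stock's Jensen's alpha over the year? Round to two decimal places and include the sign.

-4.44%

Realised HPR = (P1 + D1 − P0) / P0 = (173.86 + 4.10 − 166.71) / 166.71 = 11.25 / 166.71 = 6.7482%
MRP = 10.74% − 5.08% = 5.66%
CAPM required = R_f + β·MRP = 5.08% + 1.08 × 5.66% = 11.1928%
α = realised − required = 6.7482% − 11.1928% = -4.44%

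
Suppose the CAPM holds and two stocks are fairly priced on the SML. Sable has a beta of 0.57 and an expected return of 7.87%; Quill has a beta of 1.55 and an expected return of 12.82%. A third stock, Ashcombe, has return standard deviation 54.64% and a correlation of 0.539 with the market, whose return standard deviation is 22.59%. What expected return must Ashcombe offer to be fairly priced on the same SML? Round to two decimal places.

MRP = (12.82% − 7.87%) / (1.55 − 0.57) = 5.0510%
R_f = 7.87% − 0.57 × 5.0510% = 4.9909%
β_Ashcombe = ρ·σ_i/σ_m = 0.539 × 54.64 / 22.59 = 1.3037
E(R_Ashcombe) = R_f + β × MRP = 4.9909% + 1.3037 × 5.0510% = 11.58%

11.58%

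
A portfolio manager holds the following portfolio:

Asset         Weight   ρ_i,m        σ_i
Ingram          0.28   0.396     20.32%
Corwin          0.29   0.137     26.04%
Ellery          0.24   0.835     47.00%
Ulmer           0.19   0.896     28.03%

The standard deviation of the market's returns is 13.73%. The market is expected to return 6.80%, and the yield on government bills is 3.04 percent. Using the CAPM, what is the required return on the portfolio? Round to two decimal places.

β_Ingram = 0.396 × 20.32% / 13.73% = 0.5861
β_Corwin = 0.137 × 26.04% / 13.73% = 0.2598
β_Ellery = 0.835 × 47.00% / 13.73% = 2.8583
β_Ulmer = 0.896 × 28.03% / 13.73% = 1.8292
β_P = Σ w_i β_i = 0.28×0.5861 + 0.29×0.2598 + 0.24×2.8583 + 0.19×1.8292 = 1.2730
MRP = 6.80% − 3.04% = 3.76%
E(R_P) = R_f + β_P × MRP = 3.04% + 1.2730 × 3.76% = 7.83%

7.83%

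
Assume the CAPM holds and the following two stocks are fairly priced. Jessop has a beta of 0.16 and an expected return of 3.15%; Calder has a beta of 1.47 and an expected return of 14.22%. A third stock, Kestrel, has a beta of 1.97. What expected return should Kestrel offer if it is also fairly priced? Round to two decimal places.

MRP (SML slope) = (14.22% − 3.15%) / (1.47 − 0.16) = 11.07% / 1.31 = 8.4504%
R_f (intercept) = 3.15% − 0.16 × 8.4504% = 1.7979%
E(R_Kestrel) = R_f + β × MRP = 1.7979% + 1.97 × 8.4504% = 18.45%

18.45%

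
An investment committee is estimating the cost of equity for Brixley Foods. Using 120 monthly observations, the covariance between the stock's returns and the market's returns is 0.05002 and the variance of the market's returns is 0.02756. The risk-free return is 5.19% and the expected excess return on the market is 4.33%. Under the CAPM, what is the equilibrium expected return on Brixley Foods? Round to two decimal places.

β = Cov(R_i, R_m) / Var(R_m) = 0.05002 / 0.02756 = 1.8149
E(R) = R_f + β × MRP = 5.19% + 1.8149 × 4.33% = 13.05%

13.05%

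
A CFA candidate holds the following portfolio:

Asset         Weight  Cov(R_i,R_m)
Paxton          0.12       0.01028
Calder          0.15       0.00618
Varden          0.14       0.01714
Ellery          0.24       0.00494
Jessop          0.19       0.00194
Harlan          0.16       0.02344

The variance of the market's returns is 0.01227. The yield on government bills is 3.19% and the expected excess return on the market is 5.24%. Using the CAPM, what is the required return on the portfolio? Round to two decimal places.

7.40%

β_Paxton = 0.01028 / 0.01227 = 0.8378
β_Calder = 0.00618 / 0.01227 = 0.5037
β_Varden = 0.01714 / 0.01227 = 1.3969
β_Ellery = 0.00494 / 0.01227 = 0.4026
β_Jessop = 0.00194 / 0.01227 = 0.1581
β_Harlan = 0.02344 / 0.01227 = 1.9104
β_P = Σ w_i β_i = 0.12×0.8378 + 0.15×0.5037 + 0.14×1.3969 + 0.24×0.4026 + 0.19×0.1581 + 0.16×1.9104 = 0.8040
E(R_P) = R_f + β_P × MRP = 3.19% + 0.8040 × 5.24% = 7.40%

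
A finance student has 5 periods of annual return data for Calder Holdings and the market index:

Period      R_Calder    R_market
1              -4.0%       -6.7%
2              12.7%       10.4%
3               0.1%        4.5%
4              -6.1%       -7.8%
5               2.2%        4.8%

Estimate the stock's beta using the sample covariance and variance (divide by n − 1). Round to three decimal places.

0.844

Mean R_i = (-4.0 + 12.7 + 0.1 − 6.1 + 2.2) / 5 = 0.9800%
Mean R_m = (-6.7 + 10.4 + 4.5 − 7.8 + 4.8) / 5 = 1.0400%
Σ(R_i − R̄_i)(R_m − R̄_m) = 212.3740  ⇒  Cov = 212.3740 / 4 = 53.0935
Σ(R_m − R̄_m)² = 251.7720  ⇒  Var(R_m) = 251.7720 / 4 = 62.9430
β = Cov / Var(R_m) = 53.0935 / 62.9430 = 0.8435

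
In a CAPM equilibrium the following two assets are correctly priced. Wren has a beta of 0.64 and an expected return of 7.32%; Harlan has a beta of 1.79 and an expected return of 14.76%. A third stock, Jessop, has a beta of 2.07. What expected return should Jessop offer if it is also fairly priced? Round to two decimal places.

16.57%

MRP (SML slope) = (14.76% − 7.32%) / (1.79 − 0.64) = 7.44% / 1.15 = 6.4696%
R_f (intercept) = 7.32% − 0.64 × 6.4696% = 3.1795%
E(R_Jessop) = R_f + β × MRP = 3.1795% + 2.07 × 6.4696% = 16.57%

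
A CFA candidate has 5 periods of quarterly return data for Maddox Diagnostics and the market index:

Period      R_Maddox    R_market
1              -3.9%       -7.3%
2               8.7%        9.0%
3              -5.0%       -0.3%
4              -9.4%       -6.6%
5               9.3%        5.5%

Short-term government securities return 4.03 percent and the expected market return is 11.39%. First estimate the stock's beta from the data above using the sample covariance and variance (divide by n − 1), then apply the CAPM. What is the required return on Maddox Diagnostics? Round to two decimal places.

11.86%

Mean R_i = (-3.9 + 8.7 − 5.0 − 9.4 + 9.3) / 5 = -0.0600%
Mean R_m = (-7.3 + 9.0 − 0.3 − 6.6 + 5.5) / 5 = 0.0600%
Σ(R_i − R̄_i)(R_m − R̄_m) = 221.4780  ⇒  Cov = 221.4780 / 4 = 55.3695
Σ(R_m − R̄_m)² = 208.1720  ⇒  Var(R_m) = 208.1720 / 4 = 52.0430
β = Cov / Var(R_m) = 55.3695 / 52.0430 = 1.0639
MRP = 11.39% − 4.03% = 7.36%
E(R) = R_f + β × MRP = 4.03% + 1.0639 × 7.36% = 11.86%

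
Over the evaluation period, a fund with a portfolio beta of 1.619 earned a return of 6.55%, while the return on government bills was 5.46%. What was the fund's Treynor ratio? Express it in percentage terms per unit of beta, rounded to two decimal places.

0.67%

Treynor = (R_P − R_f) / β_P = (6.55% − 5.46%) / 1.6190 = 1.09% / 1.6190 = 0.67%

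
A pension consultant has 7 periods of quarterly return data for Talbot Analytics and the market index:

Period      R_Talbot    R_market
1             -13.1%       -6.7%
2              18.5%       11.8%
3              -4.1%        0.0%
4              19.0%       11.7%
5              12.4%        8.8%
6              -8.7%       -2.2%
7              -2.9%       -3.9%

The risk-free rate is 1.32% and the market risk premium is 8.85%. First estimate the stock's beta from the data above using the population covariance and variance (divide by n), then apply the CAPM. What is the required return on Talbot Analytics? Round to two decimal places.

Mean R_i = (-13.1 + 18.5 − 4.1 + 19.0 + 12.4 − 8.7 − 2.9) / 7 = 3.0143%
Mean R_m = (-6.7 + 11.8 + 0.0 + 11.7 + 8.8 − 2.2 − 3.9) / 7 = 2.7857%
Σ(R_i − R̄_i)(R_m − R̄_m) = 609.1614  ⇒  Cov = 609.1614 / 7 = 87.0231
Σ(R_m − R̄_m)² = 364.1886  ⇒  Var(R_m) = 364.1886 / 7 = 52.0269
β = Cov / Var(R_m) = 87.0231 / 52.0269 = 1.6727
E(R) = R_f + β × MRP = 1.32% + 1.6727 × 8.85% = 16.12%

16.12%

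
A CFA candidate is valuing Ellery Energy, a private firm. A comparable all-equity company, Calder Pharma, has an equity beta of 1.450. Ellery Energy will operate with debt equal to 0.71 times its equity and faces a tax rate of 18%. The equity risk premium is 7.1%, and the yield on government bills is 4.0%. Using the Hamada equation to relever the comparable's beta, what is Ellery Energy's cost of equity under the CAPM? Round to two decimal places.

20.29%

β_L = β_U × [1 + (1 − t)(D/E)] = 1.450 × [1 + (1 − 0.18) × 0.71]
    = 1.450 × [1 + 0.82 × 0.71] = 1.450 × 1.5822 = 2.2942
E(R) = R_f + β_L × MRP = 4.0% + 2.2942 × 7.1% = 20.29%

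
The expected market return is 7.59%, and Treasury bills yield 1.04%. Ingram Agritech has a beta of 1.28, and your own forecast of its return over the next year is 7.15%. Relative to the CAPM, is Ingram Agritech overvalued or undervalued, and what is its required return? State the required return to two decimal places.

MRP = 7.59% − 1.04% = 6.55%
Required return = R_f + β·MRP = 1.04% + 1.28 × 6.55% = 9.42%
Forecast 7.15% < required 9.42% → the stock plots below the SML → overvalued.

Overvalued; required return 9.42%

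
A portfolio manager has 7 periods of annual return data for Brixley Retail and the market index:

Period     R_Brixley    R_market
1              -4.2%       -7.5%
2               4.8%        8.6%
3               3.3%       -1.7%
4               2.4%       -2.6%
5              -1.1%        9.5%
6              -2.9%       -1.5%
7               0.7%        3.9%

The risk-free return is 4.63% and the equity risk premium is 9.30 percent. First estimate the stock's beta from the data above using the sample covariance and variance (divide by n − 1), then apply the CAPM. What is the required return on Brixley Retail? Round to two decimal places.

6.74%

Mean R_i = (-4.2 + 4.8 + 3.3 + 2.4 − 1.1 − 2.9 + 0.7) / 7 = 0.4286%
Mean R_m = (-7.5 + 8.6 − 1.7 − 2.6 + 9.5 − 1.5 + 3.9) / 7 = 1.2429%
Σ(R_i − R̄_i)(R_m − R̄_m) = 53.8314  ⇒  Cov = 53.8314 / 6 = 8.9719
Σ(R_m − R̄_m)² = 236.7571  ⇒  Var(R_m) = 236.7571 / 6 = 39.4595
β = Cov / Var(R_m) = 8.9719 / 39.4595 = 0.2274
E(R) = R_f + β × MRP = 4.63% + 0.2274 × 9.30% = 6.74%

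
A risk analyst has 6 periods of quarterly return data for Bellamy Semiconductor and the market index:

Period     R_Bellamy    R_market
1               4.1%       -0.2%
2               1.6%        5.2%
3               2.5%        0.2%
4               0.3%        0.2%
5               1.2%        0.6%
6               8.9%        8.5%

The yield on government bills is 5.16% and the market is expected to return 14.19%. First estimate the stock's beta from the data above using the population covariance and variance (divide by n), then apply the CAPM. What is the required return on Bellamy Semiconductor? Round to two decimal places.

10.67%

Mean R_i = (4.1 + 1.6 + 2.5 + 0.3 + 1.2 + 8.9) / 6 = 3.1000%
Mean R_m = (-0.2 + 5.2 + 0.2 + 0.2 + 0.6 + 8.5) / 6 = 2.4167%
Σ(R_i − R̄_i)(R_m − R̄_m) = 39.4800  ⇒  Cov = 39.4800 / 6 = 6.5800
Σ(R_m − R̄_m)² = 64.7283  ⇒  Var(R_m) = 64.7283 / 6 = 10.7881
β = Cov / Var(R_m) = 6.5800 / 10.7881 = 0.6099
MRP = 14.19% − 5.16% = 9.03%
E(R) = R_f + β × MRP = 5.16% + 0.6099 × 9.03% = 10.67%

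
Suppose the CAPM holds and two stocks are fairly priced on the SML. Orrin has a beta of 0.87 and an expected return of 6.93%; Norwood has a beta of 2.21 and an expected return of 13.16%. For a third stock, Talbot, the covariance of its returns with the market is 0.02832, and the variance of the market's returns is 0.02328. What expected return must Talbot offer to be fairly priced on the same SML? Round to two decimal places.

8.54%

MRP = (13.16% − 6.93%) / (2.21 − 0.87) = 4.6493%
R_f = 6.93% − 0.87 × 4.6493% = 2.8851%
β_Talbot = Cov / Var(R_m) = 0.02832 / 0.02328 = 1.2165
E(R_Talbot) = R_f + β × MRP = 2.8851% + 1.2165 × 4.6493% = 8.54%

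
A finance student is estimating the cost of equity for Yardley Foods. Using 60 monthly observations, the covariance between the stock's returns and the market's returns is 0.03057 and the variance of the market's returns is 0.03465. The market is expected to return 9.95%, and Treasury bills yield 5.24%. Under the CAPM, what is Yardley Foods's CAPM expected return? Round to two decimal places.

9.40%

β = Cov(R_i, R_m) / Var(R_m) = 0.03057 / 0.03465 = 0.8823
MRP = 9.95% − 5.24% = 4.71%
E(R) = R_f + β × MRP = 5.24% + 0.8823 × 4.71% = 9.40%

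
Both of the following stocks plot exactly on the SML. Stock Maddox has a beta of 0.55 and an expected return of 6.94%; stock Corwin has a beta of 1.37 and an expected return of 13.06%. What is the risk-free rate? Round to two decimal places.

Both satisfy E(R) = R_f + β·MRP, so the slope of the SML is
MRP = (13.06% − 6.94%) / (1.37 − 0.55) = 6.12% / 0.82 = 7.4634%
R_f = E(R_Maddox) − β_Maddox·MRP = 6.94% − 0.55 × 7.4634% = 2.8351%

2.84%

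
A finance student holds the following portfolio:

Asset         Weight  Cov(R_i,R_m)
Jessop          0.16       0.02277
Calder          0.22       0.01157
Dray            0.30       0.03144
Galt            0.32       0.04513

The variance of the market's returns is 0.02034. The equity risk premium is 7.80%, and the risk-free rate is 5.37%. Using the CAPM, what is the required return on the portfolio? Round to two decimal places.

β_Jessop = 0.02277 / 0.02034 = 1.1195
β_Calder = 0.01157 / 0.02034 = 0.5688
β_Dray = 0.03144 / 0.02034 = 1.5457
β_Galt = 0.04513 / 0.02034 = 2.2188
β_P = Σ w_i β_i = 0.16×1.1195 + 0.22×0.5688 + 0.30×1.5457 + 0.32×2.2188 = 1.4780
E(R_P) = R_f + β_P × MRP = 5.37% + 1.4780 × 7.80% = 16.90%

16.90%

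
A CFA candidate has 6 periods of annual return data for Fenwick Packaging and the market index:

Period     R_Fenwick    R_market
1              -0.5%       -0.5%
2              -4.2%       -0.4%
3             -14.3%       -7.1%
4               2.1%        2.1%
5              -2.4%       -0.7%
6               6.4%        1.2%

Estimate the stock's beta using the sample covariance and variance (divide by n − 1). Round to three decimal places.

2.020

Mean R_i = (-0.5 − 4.2 − 14.3 + 2.1 − 2.4 + 6.4) / 6 = -2.1500%
Mean R_m = (-0.5 − 0.4 − 7.1 + 2.1 − 0.7 + 1.2) / 6 = -0.9000%
Σ(R_i − R̄_i)(R_m − R̄_m) = 105.6200  ⇒  Cov = 105.6200 / 5 = 21.1240
Σ(R_m − R̄_m)² = 52.3000  ⇒  Var(R_m) = 52.3000 / 5 = 10.4600
β = Cov / Var(R_m) = 21.1240 / 10.4600 = 2.0195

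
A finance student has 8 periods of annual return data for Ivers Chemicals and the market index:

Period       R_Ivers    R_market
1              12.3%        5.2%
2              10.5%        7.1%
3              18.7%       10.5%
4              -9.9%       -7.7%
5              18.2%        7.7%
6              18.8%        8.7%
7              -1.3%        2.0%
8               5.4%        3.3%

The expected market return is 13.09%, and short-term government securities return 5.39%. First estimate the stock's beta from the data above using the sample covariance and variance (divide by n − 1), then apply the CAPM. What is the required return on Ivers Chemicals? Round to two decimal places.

18.77%

Mean R_i = (12.3 + 10.5 + 18.7 − 9.9 + 18.2 + 18.8 − 1.3 + 5.4) / 8 = 9.0875%
Mean R_m = (5.2 + 7.1 + 10.5 − 7.7 + 7.7 + 8.7 + 2.0 + 3.3) / 8 = 4.6000%
Σ(R_i − R̄_i)(R_m − R̄_m) = 395.5900  ⇒  Cov = 395.5900 / 7 = 56.5129
Σ(R_m − R̄_m)² = 227.5800  ⇒  Var(R_m) = 227.5800 / 7 = 32.5114
β = Cov / Var(R_m) = 56.5129 / 32.5114 = 1.7382
MRP = 13.09% − 5.39% = 7.70%
E(R) = R_f + β × MRP = 5.39% + 1.7382 × 7.70% = 18.77%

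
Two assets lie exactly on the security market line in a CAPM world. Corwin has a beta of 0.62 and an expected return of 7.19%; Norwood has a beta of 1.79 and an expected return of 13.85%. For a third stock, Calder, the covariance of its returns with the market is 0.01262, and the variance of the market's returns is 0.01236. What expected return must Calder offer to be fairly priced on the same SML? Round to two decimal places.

9.47%

MRP = (13.85% − 7.19%) / (1.79 − 0.62) = 5.6923%
R_f = 7.19% − 0.62 × 5.6923% = 3.6608%
β_Calder = Cov / Var(R_m) = 0.01262 / 0.01236 = 1.0210
E(R_Calder) = R_f + β × MRP = 3.6608% + 1.0210 × 5.6923% = 9.47%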